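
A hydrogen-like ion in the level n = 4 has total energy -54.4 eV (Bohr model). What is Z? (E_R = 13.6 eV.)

8

E_n = −E_R Z²/n² ⇒ Z² = −E_n n²/E_R = 54.4 × 4² / 13.6 ≈ 64.00
Z = 8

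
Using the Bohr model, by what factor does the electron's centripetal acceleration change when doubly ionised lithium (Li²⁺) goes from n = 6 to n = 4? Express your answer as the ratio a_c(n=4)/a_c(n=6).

a_c ∝ Z^3 · n^-4; with Z fixed, a_c ∝ n^-4.
a_c(n=4)/a_c(n=6) = (4/6)^-4 = 81/16

81/16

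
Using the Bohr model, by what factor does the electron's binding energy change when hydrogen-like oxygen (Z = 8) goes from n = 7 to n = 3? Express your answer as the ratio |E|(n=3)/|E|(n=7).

|E| ∝ Z^2 · n^-2; with Z fixed, |E| ∝ n^-2.
|E|(n=3)/|E|(n=7) = (3/7)^-2 = 49/9

49/9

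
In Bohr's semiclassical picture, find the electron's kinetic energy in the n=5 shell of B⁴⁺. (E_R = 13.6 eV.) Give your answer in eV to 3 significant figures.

For a Coulomb orbit the virial theorem gives K = −E_n.
E_n = −E_R·Z²/n², so K = E_R·Z²/n² = 13.6 × 5²/5² = 13.6 eV

13.6 eV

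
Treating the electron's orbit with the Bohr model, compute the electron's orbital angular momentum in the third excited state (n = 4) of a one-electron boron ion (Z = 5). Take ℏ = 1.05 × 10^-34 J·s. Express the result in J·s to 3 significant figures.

L_n = nℏ = 4 × 1.05 × 10^-34 = 4.20 × 10^-34 J·s

4.20 × 10^-34 J·s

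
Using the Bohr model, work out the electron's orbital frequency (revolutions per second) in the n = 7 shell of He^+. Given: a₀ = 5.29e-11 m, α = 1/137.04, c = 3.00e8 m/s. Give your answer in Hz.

7.68e13 Hz

r = n²a₀/Z = 1.30e-9 m, v = Zαc/n = 6.25e5 m/s
f = v/(2πr) = 7.68e13 Hz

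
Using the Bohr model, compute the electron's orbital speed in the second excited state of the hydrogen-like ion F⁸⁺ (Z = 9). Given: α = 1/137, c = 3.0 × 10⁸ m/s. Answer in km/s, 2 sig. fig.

v_n = Zαc/n = 9 × 0.0073 × 3.0 × 10⁸ / 3
    = 6600 km/s

6600 km/s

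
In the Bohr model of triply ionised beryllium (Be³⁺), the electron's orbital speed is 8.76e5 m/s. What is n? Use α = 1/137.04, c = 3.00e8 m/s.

v_n = Zαc/n ⇒ n = Zαc/v = 4 × 0.00730 × 3.00e8 / 8.76e5 ≈ 10.00
n = 10

10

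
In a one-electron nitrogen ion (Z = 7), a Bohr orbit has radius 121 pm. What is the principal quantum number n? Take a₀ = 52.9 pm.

4

r_n = n²a₀/Z ⇒ n² = rZ/a₀ = 121 × 7 / 52.9 ≈ 16.01
n = 4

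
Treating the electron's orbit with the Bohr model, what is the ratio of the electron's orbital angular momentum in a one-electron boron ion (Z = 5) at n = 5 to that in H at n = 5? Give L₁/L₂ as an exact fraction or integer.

1

L = nℏ is independent of Z.
L₁/L₂ = n₁/n₂ = 5/5 = 1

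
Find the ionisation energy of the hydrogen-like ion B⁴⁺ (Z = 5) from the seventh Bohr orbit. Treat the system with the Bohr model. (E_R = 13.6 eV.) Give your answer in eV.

6.94 eV

E_n = −E_R·Z²/n² = −13.6 × 5²/7² eV = -6.94 eV
Ionisation energy = −E_n = 6.94 eV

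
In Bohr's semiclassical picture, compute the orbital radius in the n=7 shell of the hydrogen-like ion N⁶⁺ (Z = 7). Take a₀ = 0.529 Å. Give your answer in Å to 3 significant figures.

r_n = n²a₀/Z = 7² × 0.529 / 7
    = 49 × 0.529 / 7 = 3.70 Å

3.70 Å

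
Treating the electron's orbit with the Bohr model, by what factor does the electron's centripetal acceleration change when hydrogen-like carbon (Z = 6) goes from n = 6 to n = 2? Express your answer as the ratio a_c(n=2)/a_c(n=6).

81

a_c ∝ Z^3 · n^-4; with Z fixed, a_c ∝ n^-4.
a_c(n=2)/a_c(n=6) = (2/6)^-4 = 81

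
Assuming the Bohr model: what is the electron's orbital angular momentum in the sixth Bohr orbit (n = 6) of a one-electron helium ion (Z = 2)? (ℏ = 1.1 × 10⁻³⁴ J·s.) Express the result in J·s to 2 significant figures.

L_n = nℏ = 6 × 1.1 × 10⁻³⁴ = 6.6 × 10⁻³⁴ J·s

6.6 × 10⁻³⁴ J·s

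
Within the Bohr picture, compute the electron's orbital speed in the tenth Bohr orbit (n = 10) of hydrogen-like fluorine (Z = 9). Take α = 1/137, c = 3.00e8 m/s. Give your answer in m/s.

1.97e6 m/s

v_n = Zαc/n = 9 × 0.00730 × 3.00e8 / 10
    = 1.97e6 m/s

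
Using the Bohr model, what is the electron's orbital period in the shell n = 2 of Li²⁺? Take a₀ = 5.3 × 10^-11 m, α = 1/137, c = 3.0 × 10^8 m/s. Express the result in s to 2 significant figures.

r = n²a₀/Z = 2²·5.3 × 10^-11/3 = 7.1 × 10^-11 m
v = Zαc/n = 3·0.0073·3.0 × 10^8/2 = 3.3 × 10^6 m/s
T = 2πr/v = 1.4 × 10^-16 s

1.4 × 10^-16 s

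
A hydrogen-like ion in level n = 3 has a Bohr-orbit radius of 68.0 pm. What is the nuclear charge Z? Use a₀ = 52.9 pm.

7

r_n = n²a₀/Z ⇒ Z = n²a₀/r = 3² × 52.9 / 68.0 ≈ 7.00
Z = 7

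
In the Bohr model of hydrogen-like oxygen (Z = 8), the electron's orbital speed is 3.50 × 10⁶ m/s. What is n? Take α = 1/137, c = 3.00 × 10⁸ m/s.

5

v_n = Zαc/n ⇒ n = Zαc/v = 8 × 0.00730 × 3.00 × 10⁸ / 3.50 × 10⁶ ≈ 5.01
n = 5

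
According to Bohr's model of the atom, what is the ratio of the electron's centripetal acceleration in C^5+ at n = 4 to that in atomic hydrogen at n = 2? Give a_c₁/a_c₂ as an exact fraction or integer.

a_c ∝ Z^3 · n^-4
a_c₁/a_c₂ = (6/1)^3 · (4/2)^-4 = 27/2

27/2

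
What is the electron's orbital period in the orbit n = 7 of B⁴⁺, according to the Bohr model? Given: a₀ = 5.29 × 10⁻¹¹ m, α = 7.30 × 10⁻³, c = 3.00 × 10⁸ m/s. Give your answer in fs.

2.08 fs

r = n²a₀/Z = 7²·5.29 × 10⁻¹¹/5 = 5.18 × 10⁻¹⁰ m
v = Zαc/n = 5·0.00730·3.00 × 10⁸/7 = 1.56 × 10⁶ m/s
T = 2πr/v = 2.08 × 10⁻¹⁵ s = 2.08 fs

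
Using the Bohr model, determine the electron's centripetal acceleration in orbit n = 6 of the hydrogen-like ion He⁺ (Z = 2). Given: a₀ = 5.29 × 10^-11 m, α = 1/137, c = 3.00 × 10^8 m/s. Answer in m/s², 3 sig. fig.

5.60 × 10^20 m/s²

r = n²a₀/Z = 9.52 × 10^-10 m, v = Zαc/n = 7.30 × 10^5 m/s
a = v²/r = (7.30 × 10^5)² / 9.52 × 10^-10 = 5.60 × 10^20 m/s²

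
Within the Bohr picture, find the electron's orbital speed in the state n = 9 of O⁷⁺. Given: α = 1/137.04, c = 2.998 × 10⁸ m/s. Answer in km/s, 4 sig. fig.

1945 km/s

v_n = Zαc/n = 8 × 0.007297 × 2.998 × 10⁸ / 9
    = 1945 km/s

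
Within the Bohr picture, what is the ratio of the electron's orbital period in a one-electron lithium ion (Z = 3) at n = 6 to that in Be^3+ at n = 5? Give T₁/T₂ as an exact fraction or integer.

T ∝ Z^-2 · n^3
T₁/T₂ = (3/4)^-2 · (6/5)^3 = 384/125

384/125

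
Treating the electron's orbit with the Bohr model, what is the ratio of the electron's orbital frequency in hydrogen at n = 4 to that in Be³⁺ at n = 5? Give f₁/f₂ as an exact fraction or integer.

f ∝ Z^2 · n^-3
f₁/f₂ = (1/4)^2 · (4/5)^-3 = 125/1024

125/1024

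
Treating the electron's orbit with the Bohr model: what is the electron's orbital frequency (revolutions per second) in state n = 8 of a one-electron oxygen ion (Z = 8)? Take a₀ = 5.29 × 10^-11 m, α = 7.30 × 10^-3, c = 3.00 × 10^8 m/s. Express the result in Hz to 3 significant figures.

8.24 × 10^14 Hz

r = n²a₀/Z = 4.23 × 10^-10 m, v = Zαc/n = 2.19 × 10^6 m/s
f = v/(2πr) = 8.24 × 10^14 Hz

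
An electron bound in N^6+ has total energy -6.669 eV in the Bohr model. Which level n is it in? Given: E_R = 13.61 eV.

E_n = −E_R Z²/n² ⇒ n² = E_R Z²/(−E_n) = 13.61 × 7² / 6.669 ≈ 100.00
n = 10

10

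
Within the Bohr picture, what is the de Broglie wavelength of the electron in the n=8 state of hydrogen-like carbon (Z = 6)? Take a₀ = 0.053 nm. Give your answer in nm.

0.44 nm

The Bohr quantisation condition is nλ = 2πr_n.
r_n = n²a₀/Z = 0.57 nm
λ = 2πr_n/n = 2π·0.57/8 = 0.44 nm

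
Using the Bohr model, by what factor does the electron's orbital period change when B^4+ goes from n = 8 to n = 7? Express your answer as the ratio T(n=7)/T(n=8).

343/512

T ∝ Z^-2 · n^3; with Z fixed, T ∝ n^3.
T(n=7)/T(n=8) = (7/8)^3 = 343/512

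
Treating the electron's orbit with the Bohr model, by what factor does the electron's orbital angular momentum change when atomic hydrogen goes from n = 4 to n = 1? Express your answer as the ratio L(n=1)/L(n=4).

L = nℏ depends only on n, so L ∝ n.
L(n=1)/L(n=4) = (1/4)^1 = 1/4

1/4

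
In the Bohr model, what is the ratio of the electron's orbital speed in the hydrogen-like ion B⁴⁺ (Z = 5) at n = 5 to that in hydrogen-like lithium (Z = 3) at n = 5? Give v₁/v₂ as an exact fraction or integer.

v ∝ Z^1 · n^-1
v₁/v₂ = (5/3)^1 · (5/5)^-1 = 5/3

5/3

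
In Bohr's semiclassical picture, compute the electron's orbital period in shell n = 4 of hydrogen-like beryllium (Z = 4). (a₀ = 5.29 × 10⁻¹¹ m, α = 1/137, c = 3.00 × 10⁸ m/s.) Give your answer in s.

r = n²a₀/Z = 4²·5.29 × 10⁻¹¹/4 = 2.12 × 10⁻¹⁰ m
v = Zαc/n = 4·0.00730·3.00 × 10⁸/4 = 2.19 × 10⁶ m/s
T = 2πr/v = 6.07 × 10⁻¹⁶ s

6.07 × 10⁻¹⁶ s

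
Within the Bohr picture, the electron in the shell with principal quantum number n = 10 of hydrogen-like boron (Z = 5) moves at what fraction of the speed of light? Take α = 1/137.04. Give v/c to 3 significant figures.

v_n = Zαc/n, so v/c = Zα/n = 5 × 0.00730 / 10 = 0.00365

0.00365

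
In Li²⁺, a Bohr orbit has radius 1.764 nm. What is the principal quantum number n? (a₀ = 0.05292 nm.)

r_n = n²a₀/Z ⇒ n² = rZ/a₀ = 1.764 × 3 / 0.05292 ≈ 100.00
n = 10

10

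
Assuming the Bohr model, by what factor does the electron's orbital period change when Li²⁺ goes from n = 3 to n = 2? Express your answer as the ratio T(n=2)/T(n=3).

T ∝ Z^-2 · n^3; with Z fixed, T ∝ n^3.
T(n=2)/T(n=3) = (2/3)^3 = 8/27

8/27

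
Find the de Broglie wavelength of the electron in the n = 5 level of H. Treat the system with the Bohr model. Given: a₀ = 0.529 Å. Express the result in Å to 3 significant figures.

16.6 Å

The Bohr quantisation condition is nλ = 2πr_n.
r_n = n²a₀/Z = 13.2 Å
λ = 2πr_n/n = 2π·13.2/5 = 16.6 Å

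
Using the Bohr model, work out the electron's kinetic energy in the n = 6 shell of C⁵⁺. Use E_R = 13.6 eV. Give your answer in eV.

13.6 eV

For a Coulomb orbit the virial theorem gives K = −E_n.
E_n = −E_R·Z²/n², so K = E_R·Z²/n² = 13.6 × 6²/6² = 13.6 eV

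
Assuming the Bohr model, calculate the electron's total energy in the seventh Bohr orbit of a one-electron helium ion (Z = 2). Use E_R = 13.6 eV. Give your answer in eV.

-1.11 eV

E_n = −E_R·Z²/n² = −13.6 × 2²/7² = -1.11 eV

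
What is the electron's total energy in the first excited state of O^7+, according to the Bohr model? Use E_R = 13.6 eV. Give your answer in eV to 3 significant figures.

-218 eV

E_n = −E_R·Z²/n² = −13.6 × 8²/2² = -218 eV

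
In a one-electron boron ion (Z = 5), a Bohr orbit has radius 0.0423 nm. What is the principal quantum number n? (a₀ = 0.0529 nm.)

2

r_n = n²a₀/Z ⇒ n² = rZ/a₀ = 0.0423 × 5 / 0.0529 ≈ 4.00
n = 2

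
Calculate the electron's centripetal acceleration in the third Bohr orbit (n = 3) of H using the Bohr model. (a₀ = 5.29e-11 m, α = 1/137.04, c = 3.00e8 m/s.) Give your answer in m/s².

r = n²a₀/Z = 4.76e-10 m, v = Zαc/n = 7.30e5 m/s
a = v²/r = (7.30e5)² / 4.76e-10 = 1.12e21 m/s²

1.12e21 m/s²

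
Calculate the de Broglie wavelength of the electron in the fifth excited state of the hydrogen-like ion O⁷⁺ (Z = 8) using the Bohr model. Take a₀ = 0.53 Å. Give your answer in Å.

The Bohr quantisation condition is nλ = 2πr_n.
r_n = n²a₀/Z = 2.4 Å
λ = 2πr_n/n = 2π·2.4/6 = 2.5 Å

2.5 Å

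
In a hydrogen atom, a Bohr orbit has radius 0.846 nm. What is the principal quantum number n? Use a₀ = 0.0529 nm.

r_n = n²a₀/Z ⇒ n² = rZ/a₀ = 0.846 × 1 / 0.0529 ≈ 15.99
n = 4

4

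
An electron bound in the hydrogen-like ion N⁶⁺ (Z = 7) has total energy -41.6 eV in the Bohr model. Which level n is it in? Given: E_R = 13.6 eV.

4

E_n = −E_R Z²/n² ⇒ n² = E_R Z²/(−E_n) = 13.6 × 7² / 41.6 ≈ 16.02
n = 4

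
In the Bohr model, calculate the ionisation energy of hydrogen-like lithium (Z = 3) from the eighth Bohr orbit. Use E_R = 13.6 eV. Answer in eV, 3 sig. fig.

1.91 eV

E_n = −E_R·Z²/n² = −13.6 × 3²/8² eV = -1.91 eV
Ionisation energy = −E_n = 1.91 eV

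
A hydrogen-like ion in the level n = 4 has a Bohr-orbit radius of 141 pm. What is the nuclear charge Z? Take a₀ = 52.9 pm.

6

r_n = n²a₀/Z ⇒ Z = n²a₀/r = 4² × 52.9 / 141 ≈ 6.00
Z = 6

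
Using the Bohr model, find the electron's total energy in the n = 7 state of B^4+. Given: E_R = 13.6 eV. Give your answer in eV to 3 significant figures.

E_n = −E_R·Z²/n² = −13.6 × 5²/7² = -6.94 eV

-6.94 eV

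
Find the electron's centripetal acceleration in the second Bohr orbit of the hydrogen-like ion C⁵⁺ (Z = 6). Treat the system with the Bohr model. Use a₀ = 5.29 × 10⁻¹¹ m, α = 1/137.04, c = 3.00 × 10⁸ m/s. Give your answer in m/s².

r = n²a₀/Z = 3.53 × 10⁻¹¹ m, v = Zαc/n = 6.57 × 10⁶ m/s
a = v²/r = (6.57 × 10⁶)² / 3.53 × 10⁻¹¹ = 1.22 × 10²⁴ m/s²

1.22 × 10²⁴ m/s²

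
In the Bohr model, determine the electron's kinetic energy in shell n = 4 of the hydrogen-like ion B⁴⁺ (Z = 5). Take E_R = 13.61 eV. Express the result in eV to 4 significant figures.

21.27 eV

For a Coulomb orbit the virial theorem gives K = −E_n.
E_n = −E_R·Z²/n², so K = E_R·Z²/n² = 13.61 × 5²/4² = 21.27 eV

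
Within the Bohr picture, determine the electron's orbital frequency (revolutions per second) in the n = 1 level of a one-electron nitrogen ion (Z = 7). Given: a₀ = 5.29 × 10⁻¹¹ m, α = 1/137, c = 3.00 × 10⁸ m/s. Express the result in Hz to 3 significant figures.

3.23 × 10¹⁷ Hz

r = n²a₀/Z = 7.56 × 10⁻¹² m, v = Zαc/n = 1.53 × 10⁷ m/s
f = v/(2πr) = 3.23 × 10¹⁷ Hz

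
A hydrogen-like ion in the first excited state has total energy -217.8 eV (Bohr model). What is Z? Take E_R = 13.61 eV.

E_n = −E_R Z²/n² ⇒ Z² = −E_n n²/E_R = 217.8 × 2² / 13.61 ≈ 64.01
Z = 8

8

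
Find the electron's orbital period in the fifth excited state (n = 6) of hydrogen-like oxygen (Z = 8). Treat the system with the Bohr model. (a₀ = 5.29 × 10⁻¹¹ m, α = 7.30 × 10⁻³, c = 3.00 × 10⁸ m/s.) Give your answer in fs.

r = n²a₀/Z = 6²·5.29 × 10⁻¹¹/8 = 2.38 × 10⁻¹⁰ m
v = Zαc/n = 8·0.00730·3.00 × 10⁸/6 = 2.92 × 10⁶ m/s
T = 2πr/v = 5.12 × 10⁻¹⁶ s = 0.512 fs

0.512 fs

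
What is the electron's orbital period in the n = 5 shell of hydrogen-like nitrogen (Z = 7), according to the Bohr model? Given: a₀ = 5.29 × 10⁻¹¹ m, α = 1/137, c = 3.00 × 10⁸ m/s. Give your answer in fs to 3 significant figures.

r = n²a₀/Z = 5²·5.29 × 10⁻¹¹/7 = 1.89 × 10⁻¹⁰ m
v = Zαc/n = 7·0.00730·3.00 × 10⁸/5 = 3.07 × 10⁶ m/s
T = 2πr/v = 3.87 × 10⁻¹⁶ s = 0.387 fs

0.387 fs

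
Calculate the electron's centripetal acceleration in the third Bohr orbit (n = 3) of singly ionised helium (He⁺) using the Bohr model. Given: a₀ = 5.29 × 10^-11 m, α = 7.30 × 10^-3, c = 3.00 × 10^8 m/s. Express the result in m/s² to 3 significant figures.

r = n²a₀/Z = 2.38 × 10^-10 m, v = Zαc/n = 1.46 × 10^6 m/s
a = v²/r = (1.46 × 10^6)² / 2.38 × 10^-10 = 8.95 × 10^21 m/s²

8.95 × 10^21 m/s²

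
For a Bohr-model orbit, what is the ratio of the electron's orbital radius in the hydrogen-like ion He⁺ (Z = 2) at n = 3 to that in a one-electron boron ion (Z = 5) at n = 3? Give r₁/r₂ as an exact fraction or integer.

5/2

r ∝ Z^-1 · n^2
r₁/r₂ = (2/5)^-1 · (3/3)^2 = 5/2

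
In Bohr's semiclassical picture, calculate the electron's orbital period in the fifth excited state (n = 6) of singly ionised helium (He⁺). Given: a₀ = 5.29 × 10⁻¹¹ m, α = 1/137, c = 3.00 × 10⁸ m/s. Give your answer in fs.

8.20 fs

r = n²a₀/Z = 6²·5.29 × 10⁻¹¹/2 = 9.52 × 10⁻¹⁰ m
v = Zαc/n = 2·0.00730·3.00 × 10⁸/6 = 7.30 × 10⁵ m/s
T = 2πr/v = 8.20 × 10⁻¹⁵ s = 8.20 fs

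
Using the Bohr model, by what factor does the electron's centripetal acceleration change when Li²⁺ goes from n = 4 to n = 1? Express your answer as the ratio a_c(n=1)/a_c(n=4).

256

a_c ∝ Z^3 · n^-4; with Z fixed, a_c ∝ n^-4.
a_c(n=1)/a_c(n=4) = (1/4)^-4 = 256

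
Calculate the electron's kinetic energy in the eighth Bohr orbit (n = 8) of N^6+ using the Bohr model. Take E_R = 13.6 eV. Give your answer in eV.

For a Coulomb orbit the virial theorem gives K = −E_n.
E_n = −E_R·Z²/n², so K = E_R·Z²/n² = 13.6 × 7²/8² = 10.4 eV

10.4 eV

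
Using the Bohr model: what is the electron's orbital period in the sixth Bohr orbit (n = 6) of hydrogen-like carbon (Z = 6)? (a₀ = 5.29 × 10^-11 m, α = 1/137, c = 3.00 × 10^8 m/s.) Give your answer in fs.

r = n²a₀/Z = 6²·5.29 × 10^-11/6 = 3.17 × 10^-10 m
v = Zαc/n = 6·0.00730·3.00 × 10^8/6 = 2.19 × 10^6 m/s
T = 2πr/v = 9.11 × 10^-16 s = 0.911 fs

0.911 fs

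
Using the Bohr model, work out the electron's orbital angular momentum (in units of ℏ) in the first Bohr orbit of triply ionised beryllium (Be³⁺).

1

L_n = nℏ, so L/ℏ = n = 1.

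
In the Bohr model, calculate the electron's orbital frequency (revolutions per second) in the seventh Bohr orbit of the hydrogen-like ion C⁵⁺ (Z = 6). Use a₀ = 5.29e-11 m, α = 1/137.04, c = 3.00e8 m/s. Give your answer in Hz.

r = n²a₀/Z = 4.32e-10 m, v = Zαc/n = 1.88e6 m/s
f = v/(2πr) = 6.91e14 Hz

6.91e14 Hz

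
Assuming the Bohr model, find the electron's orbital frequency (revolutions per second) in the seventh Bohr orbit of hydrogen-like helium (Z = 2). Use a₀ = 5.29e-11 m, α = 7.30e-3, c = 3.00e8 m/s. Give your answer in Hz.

r = n²a₀/Z = 1.30e-9 m, v = Zαc/n = 6.26e5 m/s
f = v/(2πr) = 7.68e13 Hz

7.68e13 Hz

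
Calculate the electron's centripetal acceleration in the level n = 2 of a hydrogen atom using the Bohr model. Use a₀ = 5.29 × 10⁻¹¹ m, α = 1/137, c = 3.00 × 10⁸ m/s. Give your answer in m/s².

5.67 × 10²¹ m/s²

r = n²a₀/Z = 2.12 × 10⁻¹⁰ m, v = Zαc/n = 1.09 × 10⁶ m/s
a = v²/r = (1.09 × 10⁶)² / 2.12 × 10⁻¹⁰ = 5.67 × 10²¹ m/s²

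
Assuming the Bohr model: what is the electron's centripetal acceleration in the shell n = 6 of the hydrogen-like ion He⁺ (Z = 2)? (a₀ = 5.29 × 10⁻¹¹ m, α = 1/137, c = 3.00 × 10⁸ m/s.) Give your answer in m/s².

5.60 × 10²⁰ m/s²

r = n²a₀/Z = 9.52 × 10⁻¹⁰ m, v = Zαc/n = 7.30 × 10⁵ m/s
a = v²/r = (7.30 × 10⁵)² / 9.52 × 10⁻¹⁰ = 5.60 × 10²⁰ m/s²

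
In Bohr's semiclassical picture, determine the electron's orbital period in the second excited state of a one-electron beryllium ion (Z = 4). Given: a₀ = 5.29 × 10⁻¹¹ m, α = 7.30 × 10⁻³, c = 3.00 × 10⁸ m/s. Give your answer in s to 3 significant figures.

2.56 × 10⁻¹⁶ s

r = n²a₀/Z = 3²·5.29 × 10⁻¹¹/4 = 1.19 × 10⁻¹⁰ m
v = Zαc/n = 4·0.00730·3.00 × 10⁸/3 = 2.92 × 10⁶ m/s
T = 2πr/v = 2.56 × 10⁻¹⁶ s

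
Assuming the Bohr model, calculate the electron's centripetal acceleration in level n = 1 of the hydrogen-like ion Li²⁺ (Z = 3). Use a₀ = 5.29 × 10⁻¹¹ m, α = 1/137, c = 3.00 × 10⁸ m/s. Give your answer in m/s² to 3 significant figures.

r = n²a₀/Z = 1.76 × 10⁻¹¹ m, v = Zαc/n = 6.57 × 10⁶ m/s
a = v²/r = (6.57 × 10⁶)² / 1.76 × 10⁻¹¹ = 2.45 × 10²⁴ m/s²

2.45 × 10²⁴ m/s²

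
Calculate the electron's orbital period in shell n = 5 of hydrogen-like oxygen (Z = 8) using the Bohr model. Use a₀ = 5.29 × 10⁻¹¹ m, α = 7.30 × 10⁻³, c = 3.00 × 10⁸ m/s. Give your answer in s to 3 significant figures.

2.96 × 10⁻¹⁶ s

r = n²a₀/Z = 5²·5.29 × 10⁻¹¹/8 = 1.65 × 10⁻¹⁰ m
v = Zαc/n = 8·0.00730·3.00 × 10⁸/5 = 3.50 × 10⁶ m/s
T = 2πr/v = 2.96 × 10⁻¹⁶ s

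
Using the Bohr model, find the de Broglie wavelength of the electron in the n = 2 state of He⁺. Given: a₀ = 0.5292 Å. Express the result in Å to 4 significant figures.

The Bohr quantisation condition is nλ = 2πr_n.
r_n = n²a₀/Z = 1.058 Å
λ = 2πr_n/n = 2π·1.058/2 = 3.325 Å

3.325 Å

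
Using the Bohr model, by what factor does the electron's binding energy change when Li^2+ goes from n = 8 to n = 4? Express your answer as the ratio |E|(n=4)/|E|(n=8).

4

|E| ∝ Z^2 · n^-2; with Z fixed, |E| ∝ n^-2.
|E|(n=4)/|E|(n=8) = (4/8)^-2 = 4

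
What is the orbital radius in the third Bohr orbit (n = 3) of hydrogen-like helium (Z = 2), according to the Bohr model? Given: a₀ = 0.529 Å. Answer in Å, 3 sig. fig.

r_n = n²a₀/Z = 3² × 0.529 / 2
    = 9 × 0.529 / 2 = 2.38 Å

2.38 Å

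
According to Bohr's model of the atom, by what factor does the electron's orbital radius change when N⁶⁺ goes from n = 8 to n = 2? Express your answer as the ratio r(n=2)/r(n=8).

r ∝ Z^-1 · n^2; with Z fixed, r ∝ n^2.
r(n=2)/r(n=8) = (2/8)^2 = 1/16

1/16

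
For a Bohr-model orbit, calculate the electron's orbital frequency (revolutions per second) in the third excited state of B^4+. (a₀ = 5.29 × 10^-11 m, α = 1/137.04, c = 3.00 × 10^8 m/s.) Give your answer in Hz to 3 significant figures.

2.57 × 10^15 Hz

r = n²a₀/Z = 1.69 × 10^-10 m, v = Zαc/n = 2.74 × 10^6 m/s
f = v/(2πr) = 2.57 × 10^15 Hz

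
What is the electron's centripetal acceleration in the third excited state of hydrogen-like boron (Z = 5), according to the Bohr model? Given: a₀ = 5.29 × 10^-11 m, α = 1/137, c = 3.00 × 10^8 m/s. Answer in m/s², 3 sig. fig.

r = n²a₀/Z = 1.69 × 10^-10 m, v = Zαc/n = 2.74 × 10^6 m/s
a = v²/r = (2.74 × 10^6)² / 1.69 × 10^-10 = 4.43 × 10^22 m/s²

4.43 × 10^22 m/s²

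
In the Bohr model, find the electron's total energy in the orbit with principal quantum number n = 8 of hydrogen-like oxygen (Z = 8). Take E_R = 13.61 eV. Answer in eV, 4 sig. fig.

E_n = −E_R·Z²/n² = −13.61 × 8²/8² = -13.61 eV

-13.61 eV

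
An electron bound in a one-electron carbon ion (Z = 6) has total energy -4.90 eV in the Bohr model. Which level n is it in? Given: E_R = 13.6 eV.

10

E_n = −E_R Z²/n² ⇒ n² = E_R Z²/(−E_n) = 13.6 × 6² / 4.90 ≈ 99.92
n = 10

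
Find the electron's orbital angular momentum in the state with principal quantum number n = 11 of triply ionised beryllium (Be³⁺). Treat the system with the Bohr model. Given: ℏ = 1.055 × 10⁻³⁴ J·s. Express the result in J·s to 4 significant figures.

L_n = nℏ = 11 × 1.055 × 10⁻³⁴ = 1.160 × 10⁻³³ J·s

1.160 × 10⁻³³ J·s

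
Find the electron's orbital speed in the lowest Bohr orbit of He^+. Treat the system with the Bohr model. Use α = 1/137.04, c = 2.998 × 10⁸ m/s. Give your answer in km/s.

4375 km/s

v_n = Zαc/n = 2 × 0.007297 × 2.998 × 10⁸ / 1
    = 4375 km/s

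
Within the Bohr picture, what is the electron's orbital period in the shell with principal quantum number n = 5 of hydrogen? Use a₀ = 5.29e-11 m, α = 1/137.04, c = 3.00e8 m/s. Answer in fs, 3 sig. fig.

r = n²a₀/Z = 5²·5.29e-11/1 = 1.32e-9 m
v = Zαc/n = 1·0.00730·3.00e8/5 = 4.38e5 m/s
T = 2πr/v = 1.90e-14 s = 19.0 fs

19.0 fs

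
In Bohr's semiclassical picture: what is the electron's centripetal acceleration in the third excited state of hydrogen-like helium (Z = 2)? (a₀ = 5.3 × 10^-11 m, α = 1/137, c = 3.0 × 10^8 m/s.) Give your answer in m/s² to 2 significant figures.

r = n²a₀/Z = 4.2 × 10^-10 m, v = Zαc/n = 1.1 × 10^6 m/s
a = v²/r = (1.1 × 10^6)² / 4.2 × 10^-10 = 2.8 × 10^21 m/s²

2.8 × 10^21 m/s²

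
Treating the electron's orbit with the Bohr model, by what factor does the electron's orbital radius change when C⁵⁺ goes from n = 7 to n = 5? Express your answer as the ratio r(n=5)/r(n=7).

r ∝ Z^-1 · n^2; with Z fixed, r ∝ n^2.
r(n=5)/r(n=7) = (5/7)^2 = 25/49

25/49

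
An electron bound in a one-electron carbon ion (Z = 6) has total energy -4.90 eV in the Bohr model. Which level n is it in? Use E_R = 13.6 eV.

E_n = −E_R Z²/n² ⇒ n² = E_R Z²/(−E_n) = 13.6 × 6² / 4.90 ≈ 99.92
n = 10

10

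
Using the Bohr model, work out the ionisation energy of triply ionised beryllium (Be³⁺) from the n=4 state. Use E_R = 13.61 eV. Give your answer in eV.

E_n = −E_R·Z²/n² = −13.61 × 4²/4² eV = -13.61 eV
Ionisation energy = −E_n = 13.61 eV

13.61 eV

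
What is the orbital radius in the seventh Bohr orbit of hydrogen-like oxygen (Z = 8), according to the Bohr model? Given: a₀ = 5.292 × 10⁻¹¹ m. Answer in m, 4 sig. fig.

r_n = n²a₀/Z = 7² × 5.292 × 10⁻¹¹ / 8
    = 49 × 5.292 × 10⁻¹¹ / 8 = 3.241 × 10⁻¹⁰ m

3.241 × 10⁻¹⁰ m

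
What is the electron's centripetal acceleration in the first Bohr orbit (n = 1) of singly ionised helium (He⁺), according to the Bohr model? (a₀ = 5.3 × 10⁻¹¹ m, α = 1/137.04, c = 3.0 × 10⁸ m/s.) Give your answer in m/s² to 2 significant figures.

r = n²a₀/Z = 2.6 × 10⁻¹¹ m, v = Zαc/n = 4.4 × 10⁶ m/s
a = v²/r = (4.4 × 10⁶)² / 2.6 × 10⁻¹¹ = 7.2 × 10²³ m/s²

7.2 × 10²³ m/s²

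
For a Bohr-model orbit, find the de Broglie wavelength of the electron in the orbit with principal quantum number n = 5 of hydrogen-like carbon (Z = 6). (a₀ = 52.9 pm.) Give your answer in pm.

The Bohr quantisation condition is nλ = 2πr_n.
r_n = n²a₀/Z = 220 pm
λ = 2πr_n/n = 2π·220/5 = 277 pm

277 pm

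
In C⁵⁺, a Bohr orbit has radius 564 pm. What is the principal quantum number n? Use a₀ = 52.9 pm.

r_n = n²a₀/Z ⇒ n² = rZ/a₀ = 564 × 6 / 52.9 ≈ 63.97
n = 8

8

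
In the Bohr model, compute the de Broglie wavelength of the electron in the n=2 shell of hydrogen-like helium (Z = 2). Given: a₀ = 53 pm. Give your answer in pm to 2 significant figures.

The Bohr quantisation condition is nλ = 2πr_n.
r_n = n²a₀/Z = 110 pm
λ = 2πr_n/n = 2π·110/2 = 330 pm

330 pm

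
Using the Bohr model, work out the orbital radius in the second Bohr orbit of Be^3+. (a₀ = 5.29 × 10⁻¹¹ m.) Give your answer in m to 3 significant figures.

r_n = n²a₀/Z = 2² × 5.29 × 10⁻¹¹ / 4
    = 4 × 5.29 × 10⁻¹¹ / 4 = 5.29 × 10⁻¹¹ m

5.29 × 10⁻¹¹ m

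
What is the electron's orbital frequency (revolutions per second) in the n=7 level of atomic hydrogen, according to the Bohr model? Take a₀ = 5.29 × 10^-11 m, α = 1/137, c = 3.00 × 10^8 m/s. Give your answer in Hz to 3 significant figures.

r = n²a₀/Z = 2.59 × 10^-9 m, v = Zαc/n = 3.13 × 10^5 m/s
f = v/(2πr) = 1.92 × 10^13 Hz

1.92 × 10^13 Hz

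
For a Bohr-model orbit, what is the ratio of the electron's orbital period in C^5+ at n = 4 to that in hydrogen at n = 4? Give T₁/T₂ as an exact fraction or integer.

1/36

T ∝ Z^-2 · n^3
T₁/T₂ = (6/1)^-2 · (4/4)^3 = 1/36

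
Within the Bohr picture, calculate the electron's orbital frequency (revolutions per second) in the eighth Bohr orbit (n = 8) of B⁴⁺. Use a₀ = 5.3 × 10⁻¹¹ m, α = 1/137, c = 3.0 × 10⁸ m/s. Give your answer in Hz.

3.2 × 10¹⁴ Hz

r = n²a₀/Z = 6.8 × 10⁻¹⁰ m, v = Zαc/n = 1.4 × 10⁶ m/s
f = v/(2πr) = 3.2 × 10¹⁴ Hz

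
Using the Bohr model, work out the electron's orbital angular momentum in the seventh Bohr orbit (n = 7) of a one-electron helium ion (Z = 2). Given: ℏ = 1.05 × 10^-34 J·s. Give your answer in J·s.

7.35 × 10^-34 J·s

L_n = nℏ = 7 × 1.05 × 10^-34 = 7.35 × 10^-34 J·s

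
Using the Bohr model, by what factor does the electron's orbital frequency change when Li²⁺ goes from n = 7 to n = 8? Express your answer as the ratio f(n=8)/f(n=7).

f ∝ Z^2 · n^-3; with Z fixed, f ∝ n^-3.
f(n=8)/f(n=7) = (8/7)^-3 = 343/512

343/512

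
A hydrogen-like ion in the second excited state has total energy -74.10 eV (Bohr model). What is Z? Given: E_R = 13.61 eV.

7

E_n = −E_R Z²/n² ⇒ Z² = −E_n n²/E_R = 74.10 × 3² / 13.61 ≈ 49.00
Z = 7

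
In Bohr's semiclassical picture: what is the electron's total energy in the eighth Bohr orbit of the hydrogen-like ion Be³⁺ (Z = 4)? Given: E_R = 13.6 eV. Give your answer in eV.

E_n = −E_R·Z²/n² = −13.6 × 4²/8² = -3.40 eV

-3.40 eV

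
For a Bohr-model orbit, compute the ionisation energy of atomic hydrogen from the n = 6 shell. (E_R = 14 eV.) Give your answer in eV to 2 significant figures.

0.39 eV

E_n = −E_R·Z²/n² = −14 × 1²/6² eV = -0.39 eV
Ionisation energy = −E_n = 0.39 eV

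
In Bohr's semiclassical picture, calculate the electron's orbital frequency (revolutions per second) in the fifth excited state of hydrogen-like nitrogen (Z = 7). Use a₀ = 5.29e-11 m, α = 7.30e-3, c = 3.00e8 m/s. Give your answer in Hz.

r = n²a₀/Z = 2.72e-10 m, v = Zαc/n = 2.56e6 m/s
f = v/(2πr) = 1.49e15 Hz

1.49e15 Hz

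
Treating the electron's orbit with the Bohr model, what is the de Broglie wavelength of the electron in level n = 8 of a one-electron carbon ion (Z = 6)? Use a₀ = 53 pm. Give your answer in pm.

440 pm

The Bohr quantisation condition is nλ = 2πr_n.
r_n = n²a₀/Z = 570 pm
λ = 2πr_n/n = 2π·570/8 = 440 pm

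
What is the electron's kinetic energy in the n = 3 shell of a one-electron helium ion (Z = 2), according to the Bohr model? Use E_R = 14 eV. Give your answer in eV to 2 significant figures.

For a Coulomb orbit the virial theorem gives K = −E_n.
E_n = −E_R·Z²/n², so K = E_R·Z²/n² = 14 × 2²/3² = 6.2 eV

6.2 eV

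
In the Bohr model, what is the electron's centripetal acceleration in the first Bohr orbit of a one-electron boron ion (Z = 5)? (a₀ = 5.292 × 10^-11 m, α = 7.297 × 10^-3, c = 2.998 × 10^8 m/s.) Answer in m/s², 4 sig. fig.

r = n²a₀/Z = 1.058 × 10^-11 m, v = Zαc/n = 1.094 × 10^7 m/s
a = v²/r = (1.094 × 10^7)² / 1.058 × 10^-11 = 1.130 × 10^25 m/s²

1.130 × 10^25 m/s²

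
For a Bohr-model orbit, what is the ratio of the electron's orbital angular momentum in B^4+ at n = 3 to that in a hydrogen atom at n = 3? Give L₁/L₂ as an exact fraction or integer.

L = nℏ is independent of Z.
L₁/L₂ = n₁/n₂ = 3/3 = 1

1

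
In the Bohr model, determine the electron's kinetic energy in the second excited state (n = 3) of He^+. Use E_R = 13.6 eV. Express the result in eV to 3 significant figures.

6.04 eV

For a Coulomb orbit the virial theorem gives K = −E_n.
E_n = −E_R·Z²/n², so K = E_R·Z²/n² = 13.6 × 2²/3² = 6.04 eV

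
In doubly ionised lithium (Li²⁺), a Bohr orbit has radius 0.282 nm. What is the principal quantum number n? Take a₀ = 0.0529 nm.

4

r_n = n²a₀/Z ⇒ n² = rZ/a₀ = 0.282 × 3 / 0.0529 ≈ 15.99
n = 4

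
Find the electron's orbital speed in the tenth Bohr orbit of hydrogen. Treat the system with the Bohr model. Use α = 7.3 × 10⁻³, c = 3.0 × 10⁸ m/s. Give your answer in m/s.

v_n = Zαc/n = 1 × 0.0073 × 3.0 × 10⁸ / 10
    = 2.2 × 10⁵ m/s

2.2 × 10⁵ m/s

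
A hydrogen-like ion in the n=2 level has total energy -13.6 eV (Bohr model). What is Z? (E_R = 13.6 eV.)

2

E_n = −E_R Z²/n² ⇒ Z² = −E_n n²/E_R = 13.6 × 2² / 13.6 ≈ 4.00
Z = 2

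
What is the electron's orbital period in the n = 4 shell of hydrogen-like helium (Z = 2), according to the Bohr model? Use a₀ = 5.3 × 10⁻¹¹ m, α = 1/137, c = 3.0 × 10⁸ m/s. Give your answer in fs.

2.4 fs

r = n²a₀/Z = 4²·5.3 × 10⁻¹¹/2 = 4.2 × 10⁻¹⁰ m
v = Zαc/n = 2·0.0073·3.0 × 10⁸/4 = 1.1 × 10⁶ m/s
T = 2πr/v = 2.4 × 10⁻¹⁵ s = 2.4 fs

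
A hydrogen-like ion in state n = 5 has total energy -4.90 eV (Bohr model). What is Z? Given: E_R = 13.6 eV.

3

E_n = −E_R Z²/n² ⇒ Z² = −E_n n²/E_R = 4.90 × 5² / 13.6 ≈ 9.01
Z = 3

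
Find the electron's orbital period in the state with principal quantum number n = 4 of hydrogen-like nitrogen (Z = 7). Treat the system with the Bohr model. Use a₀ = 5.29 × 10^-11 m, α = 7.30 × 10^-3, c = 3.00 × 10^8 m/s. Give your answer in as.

198 as

r = n²a₀/Z = 4²·5.29 × 10^-11/7 = 1.21 × 10^-10 m
v = Zαc/n = 7·0.00730·3.00 × 10^8/4 = 3.83 × 10^6 m/s
T = 2πr/v = 1.98 × 10^-16 s = 198 as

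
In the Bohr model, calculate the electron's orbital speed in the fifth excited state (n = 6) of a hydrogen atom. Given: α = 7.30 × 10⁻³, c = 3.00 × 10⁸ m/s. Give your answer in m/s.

3.65 × 10⁵ m/s

v_n = Zαc/n = 1 × 0.00730 × 3.00 × 10⁸ / 6
    = 3.65 × 10⁵ m/s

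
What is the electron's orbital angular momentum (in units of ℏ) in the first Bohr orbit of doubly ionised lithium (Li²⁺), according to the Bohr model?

1

L_n = nℏ, so L/ℏ = n = 1.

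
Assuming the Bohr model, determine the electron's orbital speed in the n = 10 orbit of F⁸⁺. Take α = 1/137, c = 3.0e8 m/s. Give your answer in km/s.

v_n = Zαc/n = 9 × 0.0073 × 3.0e8 / 10
    = 2000 km/s

2000 km/s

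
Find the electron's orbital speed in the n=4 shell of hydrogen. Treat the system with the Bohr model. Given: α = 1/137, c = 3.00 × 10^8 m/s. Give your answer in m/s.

5.47 × 10^5 m/s

v_n = Zαc/n = 1 × 0.00730 × 3.00 × 10^8 / 4
    = 5.47 × 10^5 m/s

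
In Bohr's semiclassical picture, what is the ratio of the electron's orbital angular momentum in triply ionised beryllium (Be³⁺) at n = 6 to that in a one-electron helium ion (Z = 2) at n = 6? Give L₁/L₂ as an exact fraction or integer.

1

L = nℏ is independent of Z.
L₁/L₂ = n₁/n₂ = 6/6 = 1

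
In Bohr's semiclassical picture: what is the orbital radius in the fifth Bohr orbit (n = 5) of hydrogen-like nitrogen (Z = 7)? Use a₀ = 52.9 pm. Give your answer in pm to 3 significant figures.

189 pm

r_n = n²a₀/Z = 5² × 52.9 / 7
    = 25 × 52.9 / 7 = 189 pm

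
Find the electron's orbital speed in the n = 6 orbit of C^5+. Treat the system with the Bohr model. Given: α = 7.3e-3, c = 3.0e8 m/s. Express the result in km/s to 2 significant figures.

v_n = Zαc/n = 6 × 0.0073 × 3.0e8 / 6
    = 2200 km/s

2200 km/s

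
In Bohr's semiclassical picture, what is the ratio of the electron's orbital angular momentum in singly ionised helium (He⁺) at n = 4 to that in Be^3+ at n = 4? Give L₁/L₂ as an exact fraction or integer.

L = nℏ is independent of Z.
L₁/L₂ = n₁/n₂ = 4/4 = 1

1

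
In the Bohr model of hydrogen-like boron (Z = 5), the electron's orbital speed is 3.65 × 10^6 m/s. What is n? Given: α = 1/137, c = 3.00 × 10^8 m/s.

v_n = Zαc/n ⇒ n = Zαc/v = 5 × 0.00730 × 3.00 × 10^8 / 3.65 × 10^6 ≈ 3.00
n = 3

3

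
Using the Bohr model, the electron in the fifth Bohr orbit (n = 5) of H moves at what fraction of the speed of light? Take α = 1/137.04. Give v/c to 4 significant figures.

0.001459

v_n = Zαc/n, so v/c = Zα/n = 1 × 0.007297 / 5 = 0.001459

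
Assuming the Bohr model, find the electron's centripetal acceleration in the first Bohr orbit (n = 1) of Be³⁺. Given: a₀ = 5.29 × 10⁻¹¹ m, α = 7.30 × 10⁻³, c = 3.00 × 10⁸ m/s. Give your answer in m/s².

r = n²a₀/Z = 1.32 × 10⁻¹¹ m, v = Zαc/n = 8.76 × 10⁶ m/s
a = v²/r = (8.76 × 10⁶)² / 1.32 × 10⁻¹¹ = 5.80 × 10²⁴ m/s²

5.80 × 10²⁴ m/s²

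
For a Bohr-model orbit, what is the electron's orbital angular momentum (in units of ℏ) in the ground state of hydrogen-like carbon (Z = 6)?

L_n = nℏ, so L/ℏ = n = 1.

1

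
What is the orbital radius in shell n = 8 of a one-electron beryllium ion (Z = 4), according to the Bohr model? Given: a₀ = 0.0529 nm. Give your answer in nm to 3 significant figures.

0.846 nm

r_n = n²a₀/Z = 8² × 0.0529 / 4
    = 64 × 0.0529 / 4 = 0.846 nm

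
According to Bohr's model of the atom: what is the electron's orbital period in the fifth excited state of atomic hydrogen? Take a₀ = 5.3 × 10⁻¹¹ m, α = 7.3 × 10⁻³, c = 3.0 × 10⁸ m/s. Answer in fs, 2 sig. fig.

r = n²a₀/Z = 6²·5.3 × 10⁻¹¹/1 = 1.9 × 10⁻⁹ m
v = Zαc/n = 1·0.0073·3.0 × 10⁸/6 = 3.6 × 10⁵ m/s
T = 2πr/v = 3.3 × 10⁻¹⁴ s = 33 fs

33 fs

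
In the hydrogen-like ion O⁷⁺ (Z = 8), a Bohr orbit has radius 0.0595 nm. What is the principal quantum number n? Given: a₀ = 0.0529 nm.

r_n = n²a₀/Z ⇒ n² = rZ/a₀ = 0.0595 × 8 / 0.0529 ≈ 9.00
n = 3

3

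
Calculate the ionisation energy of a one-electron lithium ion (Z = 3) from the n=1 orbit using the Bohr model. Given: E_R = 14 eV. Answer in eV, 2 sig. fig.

E_n = −E_R·Z²/n² = −14 × 3²/1² eV = -130 eV
Ionisation energy = −E_n = 130 eV

130 eV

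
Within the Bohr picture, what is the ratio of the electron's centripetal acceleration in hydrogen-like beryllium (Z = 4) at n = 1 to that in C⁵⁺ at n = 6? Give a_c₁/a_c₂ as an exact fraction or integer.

384

a_c ∝ Z^3 · n^-4
a_c₁/a_c₂ = (4/6)^3 · (1/6)^-4 = 384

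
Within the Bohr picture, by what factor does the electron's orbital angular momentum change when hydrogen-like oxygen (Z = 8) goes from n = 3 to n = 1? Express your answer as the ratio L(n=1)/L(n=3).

1/3

L = nℏ depends only on n, so L ∝ n.
L(n=1)/L(n=3) = (1/3)^1 = 1/3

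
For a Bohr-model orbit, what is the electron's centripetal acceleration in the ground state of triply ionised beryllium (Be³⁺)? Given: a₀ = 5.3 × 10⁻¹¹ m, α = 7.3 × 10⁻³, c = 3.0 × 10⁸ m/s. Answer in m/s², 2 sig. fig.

r = n²a₀/Z = 1.3 × 10⁻¹¹ m, v = Zαc/n = 8.8 × 10⁶ m/s
a = v²/r = (8.8 × 10⁶)² / 1.3 × 10⁻¹¹ = 5.8 × 10²⁴ m/s²

5.8 × 10²⁴ m/s²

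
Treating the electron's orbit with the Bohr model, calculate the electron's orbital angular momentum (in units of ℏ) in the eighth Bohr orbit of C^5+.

8

L_n = nℏ, so L/ℏ = n = 8.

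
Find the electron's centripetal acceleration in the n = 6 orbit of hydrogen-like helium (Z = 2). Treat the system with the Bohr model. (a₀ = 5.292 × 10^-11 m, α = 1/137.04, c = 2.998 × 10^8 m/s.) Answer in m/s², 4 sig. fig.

5.583 × 10^20 m/s²

r = n²a₀/Z = 9.526 × 10^-10 m, v = Zαc/n = 7.292 × 10^5 m/s
a = v²/r = (7.292 × 10^5)² / 9.526 × 10^-10 = 5.583 × 10^20 m/s²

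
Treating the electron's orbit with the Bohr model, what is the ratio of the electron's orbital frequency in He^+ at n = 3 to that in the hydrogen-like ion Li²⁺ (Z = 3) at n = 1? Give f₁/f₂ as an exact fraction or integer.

f ∝ Z^2 · n^-3
f₁/f₂ = (2/3)^2 · (3/1)^-3 = 4/243

4/243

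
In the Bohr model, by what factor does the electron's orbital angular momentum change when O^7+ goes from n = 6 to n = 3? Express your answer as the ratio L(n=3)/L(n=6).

1/2

L = nℏ depends only on n, so L ∝ n.
L(n=3)/L(n=6) = (3/6)^1 = 1/2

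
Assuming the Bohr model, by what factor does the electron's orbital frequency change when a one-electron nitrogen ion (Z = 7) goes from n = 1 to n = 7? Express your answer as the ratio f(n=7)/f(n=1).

f ∝ Z^2 · n^-3; with Z fixed, f ∝ n^-3.
f(n=7)/f(n=1) = (7/1)^-3 = 1/343

1/343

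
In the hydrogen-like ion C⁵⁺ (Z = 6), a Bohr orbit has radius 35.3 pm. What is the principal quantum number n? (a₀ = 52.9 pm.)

2

r_n = n²a₀/Z ⇒ n² = rZ/a₀ = 35.3 × 6 / 52.9 ≈ 4.00
n = 2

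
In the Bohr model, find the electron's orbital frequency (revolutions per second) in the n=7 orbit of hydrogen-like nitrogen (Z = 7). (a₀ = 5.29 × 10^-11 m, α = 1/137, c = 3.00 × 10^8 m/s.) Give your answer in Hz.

r = n²a₀/Z = 3.70 × 10^-10 m, v = Zαc/n = 2.19 × 10^6 m/s
f = v/(2πr) = 9.41 × 10^14 Hz

9.41 × 10^14 Hz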